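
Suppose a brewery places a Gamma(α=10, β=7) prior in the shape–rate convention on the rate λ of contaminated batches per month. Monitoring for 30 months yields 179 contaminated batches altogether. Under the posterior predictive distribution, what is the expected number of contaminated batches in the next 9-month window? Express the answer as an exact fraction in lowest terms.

Total count 179 over total exposure 30 months.
Posterior: α' = 10 + 179 = 189, β' = 7 + 30 = 37.
Predictive mean over a 9-month window = T·E[λ|data] = 9·189/37 = 1701/37.

1701/37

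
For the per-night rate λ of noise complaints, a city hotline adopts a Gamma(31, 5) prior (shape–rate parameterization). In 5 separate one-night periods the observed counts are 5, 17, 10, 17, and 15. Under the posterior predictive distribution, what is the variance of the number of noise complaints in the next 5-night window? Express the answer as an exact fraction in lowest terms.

285/4

Total count: 5 + 17 + 10 + 17 + 15 = 64.
Total exposure: 5 nights.
The Gamma prior is conjugate for the Poisson rate, so λ | data ~ Gamma(31+64, 5+5) = Gamma(95, 10).
The posterior predictive for a window of length T is Negative Binomial with variance T·α'·(β'+T)/β'² = 5·95·15/100 = 285/4.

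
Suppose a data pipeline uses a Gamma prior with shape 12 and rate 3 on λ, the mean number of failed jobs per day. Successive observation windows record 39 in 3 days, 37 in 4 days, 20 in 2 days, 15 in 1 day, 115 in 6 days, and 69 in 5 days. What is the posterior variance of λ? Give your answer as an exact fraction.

307/576

Total count: 39 + 37 + 20 + 15 + 115 + 69 = 295.
Total exposure: 3 + 4 + 2 + 1 + 6 + 5 = 21 days.
Conjugate update: add total count to the shape and total exposure to the rate, giving Gamma(307, 24).
Posterior variance = α'/β'² = 307/576.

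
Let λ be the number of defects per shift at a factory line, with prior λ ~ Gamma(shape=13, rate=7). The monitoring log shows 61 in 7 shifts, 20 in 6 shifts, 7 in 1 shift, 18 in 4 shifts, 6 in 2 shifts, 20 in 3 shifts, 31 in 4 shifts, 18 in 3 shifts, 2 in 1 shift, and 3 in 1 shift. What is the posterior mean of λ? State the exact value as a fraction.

Total count: 61 + 20 + 7 + 18 + 6 + 20 + 31 + 18 + 2 + 3 = 186.
Total exposure: 7 + 6 + 1 + 4 + 2 + 3 + 4 + 3 + 1 + 1 = 32 shifts.
By Gamma–Poisson conjugacy, the posterior is Gamma(α + Σx, β + Σt) = Gamma(13 + 186, 7 + 32) = Gamma(199, 39).
Posterior mean = α'/β' = 199/39.

199/39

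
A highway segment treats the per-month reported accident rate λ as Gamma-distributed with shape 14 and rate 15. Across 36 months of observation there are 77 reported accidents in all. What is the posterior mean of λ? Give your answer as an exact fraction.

Total count 77 over total exposure 36 months.
Gamma(α, β) with Poisson data over total exposure Σt gives posterior Gamma(α+Σx, β+Σt) = Gamma(91, 51).
Posterior mean = α'/β' = 91/51.

91/51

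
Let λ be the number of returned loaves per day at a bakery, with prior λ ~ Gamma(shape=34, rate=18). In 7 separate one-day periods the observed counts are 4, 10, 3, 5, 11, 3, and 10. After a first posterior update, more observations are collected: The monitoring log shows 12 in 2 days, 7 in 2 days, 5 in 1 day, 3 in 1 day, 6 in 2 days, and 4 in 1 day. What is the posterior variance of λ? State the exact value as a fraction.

117/1156

Total count: 4 + 10 + 3 + 5 + 11 + 3 + 10 = 46.
Total exposure: 7 days.
After the first batch: Gamma(34 + 46, 18 + 7) = Gamma(80, 25).
Total count: 12 + 7 + 5 + 3 + 6 + 4 = 37.
Total exposure: 2 + 2 + 1 + 1 + 2 + 1 = 9 days.
After the second batch: Gamma(80 + 37, 25 + 9) = Gamma(117, 34).
Posterior variance = α'/β'² = 117/1156.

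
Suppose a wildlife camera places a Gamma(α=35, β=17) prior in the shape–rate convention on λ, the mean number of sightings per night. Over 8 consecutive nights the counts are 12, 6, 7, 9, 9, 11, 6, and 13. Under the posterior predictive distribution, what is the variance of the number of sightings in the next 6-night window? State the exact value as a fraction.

20088/625

Total count: 12 + 6 + 7 + 9 + 9 + 11 + 6 + 13 = 73.
Total exposure: 8 nights.
The Gamma prior is conjugate for the Poisson rate, so λ | data ~ Gamma(35+73, 17+8) = Gamma(108, 25).
The posterior predictive for a window of length T is Negative Binomial with variance T·α'·(β'+T)/β'² = 6·108·31/625 = 20088/625.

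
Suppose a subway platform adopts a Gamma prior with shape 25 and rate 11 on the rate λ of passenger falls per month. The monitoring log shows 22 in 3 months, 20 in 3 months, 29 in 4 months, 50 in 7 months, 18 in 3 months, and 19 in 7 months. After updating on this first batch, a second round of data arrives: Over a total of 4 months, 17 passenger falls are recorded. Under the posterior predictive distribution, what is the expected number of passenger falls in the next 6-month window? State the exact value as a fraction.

Total count: 22 + 20 + 29 + 50 + 18 + 19 = 158.
Total exposure: 3 + 3 + 4 + 7 + 3 + 7 = 27 months.
After the first batch: Gamma(25 + 158, 11 + 27) = Gamma(183, 38).
Total count 17 over total exposure 4 months.
After the second batch: Gamma(183 + 17, 38 + 4) = Gamma(200, 42).
Predictive mean over a 6-month window = T·E[λ|data] = 6·200/42 = 200/7.

200/7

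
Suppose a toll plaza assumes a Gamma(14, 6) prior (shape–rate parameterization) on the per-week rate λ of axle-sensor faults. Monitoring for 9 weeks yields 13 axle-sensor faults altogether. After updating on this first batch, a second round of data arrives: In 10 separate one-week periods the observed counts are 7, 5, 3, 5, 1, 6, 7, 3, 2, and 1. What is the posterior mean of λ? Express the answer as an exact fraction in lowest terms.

Total count 13 over total exposure 9 weeks.
After the first batch: Gamma(14 + 13, 6 + 9) = Gamma(27, 15).
Total count: 7 + 5 + 3 + 5 + 1 + 6 + 7 + 3 + 2 + 1 = 40.
Total exposure: 10 weeks.
After the second batch: Gamma(27 + 40, 15 + 10) = Gamma(67, 25).
Posterior mean = α'/β' = 67/25.

67/25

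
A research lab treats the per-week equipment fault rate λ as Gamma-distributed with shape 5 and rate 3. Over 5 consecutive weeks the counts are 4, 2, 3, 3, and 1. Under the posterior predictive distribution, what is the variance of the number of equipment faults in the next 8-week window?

36

Total count: 4 + 2 + 3 + 3 + 1 = 13.
Total exposure: 5 weeks.
Posterior: α' = 5 + 13 = 18, β' = 3 + 5 = 8.
The posterior predictive for a window of length T is Negative Binomial with variance T·α'·(β'+T)/β'² = 8·18·16/64 = 36.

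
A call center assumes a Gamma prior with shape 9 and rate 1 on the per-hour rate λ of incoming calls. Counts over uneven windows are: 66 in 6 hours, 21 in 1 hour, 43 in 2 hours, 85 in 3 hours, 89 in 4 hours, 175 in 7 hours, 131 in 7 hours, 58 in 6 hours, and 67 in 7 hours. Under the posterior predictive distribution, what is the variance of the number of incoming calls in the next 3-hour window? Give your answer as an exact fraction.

13113/242

Total count: 66 + 21 + 43 + 85 + 89 + 175 + 131 + 58 + 67 = 735.
Total exposure: 6 + 1 + 2 + 3 + 4 + 7 + 7 + 6 + 7 = 43 hours.
The Gamma prior is conjugate for the Poisson rate, so λ | data ~ Gamma(9+735, 1+43) = Gamma(744, 44).
The posterior predictive for a window of length T is Negative Binomial with variance T·α'·(β'+T)/β'² = 3·744·47/1936 = 13113/242.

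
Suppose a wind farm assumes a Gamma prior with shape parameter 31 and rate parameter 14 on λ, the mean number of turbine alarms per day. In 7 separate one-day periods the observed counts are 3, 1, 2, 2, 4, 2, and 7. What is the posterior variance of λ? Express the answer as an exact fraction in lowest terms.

52/441

Total count: 3 + 1 + 2 + 2 + 4 + 2 + 7 = 21.
Total exposure: 7 days.
Posterior: α' = 31 + 21 = 52, β' = 14 + 7 = 21.
Posterior variance = α'/β'² = 52/441.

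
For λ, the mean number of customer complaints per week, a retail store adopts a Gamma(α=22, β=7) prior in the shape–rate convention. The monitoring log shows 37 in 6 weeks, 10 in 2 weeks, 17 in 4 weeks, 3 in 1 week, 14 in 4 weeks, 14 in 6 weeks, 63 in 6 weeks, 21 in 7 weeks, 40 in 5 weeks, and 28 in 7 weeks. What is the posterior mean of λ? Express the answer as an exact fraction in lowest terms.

269/55

Total count: 37 + 10 + 17 + 3 + 14 + 14 + 63 + 21 + 40 + 28 = 247.
Total exposure: 6 + 2 + 4 + 1 + 4 + 6 + 6 + 7 + 5 + 7 = 48 weeks.
The Gamma prior is conjugate for the Poisson rate, so λ | data ~ Gamma(22+247, 7+48) = Gamma(269, 55).
Posterior mean = α'/β' = 269/55.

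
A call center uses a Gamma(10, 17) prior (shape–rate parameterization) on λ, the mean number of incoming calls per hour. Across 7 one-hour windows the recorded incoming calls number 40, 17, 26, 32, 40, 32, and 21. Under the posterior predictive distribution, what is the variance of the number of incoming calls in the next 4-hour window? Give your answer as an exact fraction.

Total count: 40 + 17 + 26 + 32 + 40 + 32 + 21 = 208.
Total exposure: 7 hours.
Gamma(α, β) with Poisson data over total exposure Σt gives posterior Gamma(α+Σx, β+Σt) = Gamma(218, 24).
The posterior predictive for a window of length T is Negative Binomial with variance T·α'·(β'+T)/β'² = 4·218·28/576 = 763/18.

763/18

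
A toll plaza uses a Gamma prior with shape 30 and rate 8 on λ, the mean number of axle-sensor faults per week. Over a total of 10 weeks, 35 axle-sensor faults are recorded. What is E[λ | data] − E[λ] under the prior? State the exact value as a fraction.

-5/36

Total count 35 over total exposure 10 weeks.
By Gamma–Poisson conjugacy, the posterior is Gamma(α + Σx, β + Σt) = Gamma(30 + 35, 8 + 10) = Gamma(65, 18).
Posterior mean = 65/18 = 65/18; prior mean = 30/8 = 15/4. Difference = 65/18 − 15/4 = -5/36.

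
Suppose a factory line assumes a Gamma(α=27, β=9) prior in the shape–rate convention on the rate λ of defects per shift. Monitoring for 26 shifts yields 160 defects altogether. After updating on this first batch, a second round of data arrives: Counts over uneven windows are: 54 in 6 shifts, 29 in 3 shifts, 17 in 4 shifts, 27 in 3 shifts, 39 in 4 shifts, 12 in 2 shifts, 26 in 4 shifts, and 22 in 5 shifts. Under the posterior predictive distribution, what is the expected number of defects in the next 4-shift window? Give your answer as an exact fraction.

826/33

Total count 160 over total exposure 26 shifts.
After the first batch: Gamma(27 + 160, 9 + 26) = Gamma(187, 35).
Total count: 54 + 29 + 17 + 27 + 39 + 12 + 26 + 22 = 226.
Total exposure: 6 + 3 + 4 + 3 + 4 + 2 + 4 + 5 = 31 shifts.
After the second batch: Gamma(187 + 226, 35 + 31) = Gamma(413, 66).
Predictive mean over a 4-shift window = T·E[λ|data] = 4·413/66 = 826/33.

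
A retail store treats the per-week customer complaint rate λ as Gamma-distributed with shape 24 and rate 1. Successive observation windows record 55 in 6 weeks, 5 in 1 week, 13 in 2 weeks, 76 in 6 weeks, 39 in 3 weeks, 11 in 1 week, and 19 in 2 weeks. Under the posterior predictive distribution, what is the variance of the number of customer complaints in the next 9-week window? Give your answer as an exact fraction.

Total count: 55 + 5 + 13 + 76 + 39 + 11 + 19 = 218.
Total exposure: 6 + 1 + 2 + 6 + 3 + 1 + 2 = 21 weeks.
Posterior: α' = 24 + 218 = 242, β' = 1 + 21 = 22.
The posterior predictive for a window of length T is Negative Binomial with variance T·α'·(β'+T)/β'² = 9·242·31/484 = 279/2.

279/2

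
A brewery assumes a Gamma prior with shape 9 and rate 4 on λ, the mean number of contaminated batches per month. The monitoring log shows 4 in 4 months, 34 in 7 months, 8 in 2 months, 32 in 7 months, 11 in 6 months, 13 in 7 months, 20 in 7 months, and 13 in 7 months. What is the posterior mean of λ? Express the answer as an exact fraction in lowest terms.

48/17

Total count: 4 + 34 + 8 + 32 + 11 + 13 + 20 + 13 = 135.
Total exposure: 4 + 7 + 2 + 7 + 6 + 7 + 7 + 7 = 47 months.
By Gamma–Poisson conjugacy, the posterior is Gamma(α + Σx, β + Σt) = Gamma(9 + 135, 4 + 47) = Gamma(144, 51).
Posterior mean = α'/β' = 144/51 = 48/17.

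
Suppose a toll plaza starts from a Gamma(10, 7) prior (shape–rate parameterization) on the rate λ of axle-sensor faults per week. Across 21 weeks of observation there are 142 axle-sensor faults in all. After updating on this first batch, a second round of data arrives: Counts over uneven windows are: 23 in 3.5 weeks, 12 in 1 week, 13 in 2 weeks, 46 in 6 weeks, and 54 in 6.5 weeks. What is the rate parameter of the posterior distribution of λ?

Total count 142 over total exposure 21 weeks.
After the first batch: Gamma(10 + 142, 7 + 21) = Gamma(152, 28).
Total count: 23 + 12 + 13 + 46 + 54 = 148.
Total exposure: 3.5 + 1 + 2 + 6 + 6.5 = 19 weeks.
After the second batch: Gamma(152 + 148, 28 + 19) = Gamma(300, 47).

47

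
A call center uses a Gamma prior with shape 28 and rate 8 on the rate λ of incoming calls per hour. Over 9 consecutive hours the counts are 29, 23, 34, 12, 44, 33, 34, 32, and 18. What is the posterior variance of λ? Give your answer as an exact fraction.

287/289

Total count: 29 + 23 + 34 + 12 + 44 + 33 + 34 + 32 + 18 = 259.
Total exposure: 9 hours.
The Gamma prior is conjugate for the Poisson rate, so λ | data ~ Gamma(28+259, 8+9) = Gamma(287, 17).
Posterior variance = α'/β'² = 287/289.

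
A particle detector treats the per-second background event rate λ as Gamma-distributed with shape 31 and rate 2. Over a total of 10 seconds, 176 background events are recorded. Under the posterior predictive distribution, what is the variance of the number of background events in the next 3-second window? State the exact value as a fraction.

1035/16

Total count 176 over total exposure 10 seconds.
Conjugate update: add total count to the shape and total exposure to the rate, giving Gamma(207, 12).
The posterior predictive for a window of length T is Negative Binomial with variance T·α'·(β'+T)/β'² = 3·207·15/144 = 1035/16.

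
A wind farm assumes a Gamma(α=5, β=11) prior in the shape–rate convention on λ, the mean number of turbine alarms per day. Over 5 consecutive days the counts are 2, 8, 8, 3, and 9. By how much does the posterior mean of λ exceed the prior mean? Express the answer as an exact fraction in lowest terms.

Total count: 2 + 8 + 8 + 3 + 9 = 30.
Total exposure: 5 days.
By Gamma–Poisson conjugacy, the posterior is Gamma(α + Σx, β + Σt) = Gamma(5 + 30, 11 + 5) = Gamma(35, 16).
Posterior mean = 35/16 = 35/16; prior mean = 5/11 = 5/11. Difference = 35/16 − 5/11 = 305/176.

305/176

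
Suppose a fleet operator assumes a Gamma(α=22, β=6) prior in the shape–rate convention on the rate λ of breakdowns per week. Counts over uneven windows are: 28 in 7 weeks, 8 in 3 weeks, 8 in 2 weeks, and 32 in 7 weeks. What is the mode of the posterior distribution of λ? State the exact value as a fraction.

Total count: 28 + 8 + 8 + 32 = 76.
Total exposure: 7 + 3 + 2 + 7 = 19 weeks.
Conjugate update: add total count to the shape and total exposure to the rate, giving Gamma(98, 25).
Posterior mode = (α'−1)/β' = 97/25.

97/25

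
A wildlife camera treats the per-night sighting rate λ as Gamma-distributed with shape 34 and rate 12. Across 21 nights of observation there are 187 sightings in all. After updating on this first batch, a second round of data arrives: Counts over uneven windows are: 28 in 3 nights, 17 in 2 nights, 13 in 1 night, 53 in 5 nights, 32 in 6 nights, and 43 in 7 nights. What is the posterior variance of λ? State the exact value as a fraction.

407/3249

Total count 187 over total exposure 21 nights.
After the first batch: Gamma(34 + 187, 12 + 21) = Gamma(221, 33).
Total count: 28 + 17 + 13 + 53 + 32 + 43 = 186.
Total exposure: 3 + 2 + 1 + 5 + 6 + 7 = 24 nights.
After the second batch: Gamma(221 + 186, 33 + 24) = Gamma(407, 57).
Posterior variance = α'/β'² = 407/3249.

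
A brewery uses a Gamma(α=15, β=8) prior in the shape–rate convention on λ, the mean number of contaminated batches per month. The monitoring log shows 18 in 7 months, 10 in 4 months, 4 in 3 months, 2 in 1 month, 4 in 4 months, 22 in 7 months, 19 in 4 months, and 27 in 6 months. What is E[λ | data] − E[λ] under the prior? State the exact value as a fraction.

Total count: 18 + 10 + 4 + 2 + 4 + 22 + 19 + 27 = 106.
Total exposure: 7 + 4 + 3 + 1 + 4 + 7 + 4 + 6 = 36 months.
Gamma(α, β) with Poisson data over total exposure Σt gives posterior Gamma(α+Σx, β+Σt) = Gamma(121, 44).
Posterior mean = 121/44 = 11/4; prior mean = 15/8 = 15/8. Difference = 11/4 − 15/8 = 7/8.

7/8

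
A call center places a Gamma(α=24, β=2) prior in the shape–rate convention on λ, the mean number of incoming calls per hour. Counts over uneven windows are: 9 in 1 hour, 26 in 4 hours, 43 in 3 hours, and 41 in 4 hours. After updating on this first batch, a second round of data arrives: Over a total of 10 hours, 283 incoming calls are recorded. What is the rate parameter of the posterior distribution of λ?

24

Total count: 9 + 26 + 43 + 41 = 119.
Total exposure: 1 + 4 + 3 + 4 = 12 hours.
After the first batch: Gamma(24 + 119, 2 + 12) = Gamma(143, 14).
Total count 283 over total exposure 10 hours.
After the second batch: Gamma(143 + 283, 14 + 10) = Gamma(426, 24).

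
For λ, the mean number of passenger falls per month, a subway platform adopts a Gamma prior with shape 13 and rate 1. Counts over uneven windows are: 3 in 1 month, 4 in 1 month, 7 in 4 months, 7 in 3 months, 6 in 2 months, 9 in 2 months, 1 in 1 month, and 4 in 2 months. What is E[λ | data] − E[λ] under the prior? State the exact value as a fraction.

Total count: 3 + 4 + 7 + 7 + 6 + 9 + 1 + 4 = 41.
Total exposure: 1 + 1 + 4 + 3 + 2 + 2 + 1 + 2 = 16 months.
Gamma(α, β) with Poisson data over total exposure Σt gives posterior Gamma(α+Σx, β+Σt) = Gamma(54, 17).
Posterior mean = 54/17 = 54/17; prior mean = 13/1 = 13. Difference = 54/17 − 13 = -167/17.

-167/17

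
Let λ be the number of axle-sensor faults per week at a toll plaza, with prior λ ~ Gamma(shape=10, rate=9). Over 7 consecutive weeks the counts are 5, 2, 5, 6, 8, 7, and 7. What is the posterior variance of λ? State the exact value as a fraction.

Total count: 5 + 2 + 5 + 6 + 8 + 7 + 7 = 40.
Total exposure: 7 weeks.
Gamma(α, β) with Poisson data over total exposure Σt gives posterior Gamma(α+Σx, β+Σt) = Gamma(50, 16).
Posterior variance = α'/β'² = 50/256 = 25/128.

25/128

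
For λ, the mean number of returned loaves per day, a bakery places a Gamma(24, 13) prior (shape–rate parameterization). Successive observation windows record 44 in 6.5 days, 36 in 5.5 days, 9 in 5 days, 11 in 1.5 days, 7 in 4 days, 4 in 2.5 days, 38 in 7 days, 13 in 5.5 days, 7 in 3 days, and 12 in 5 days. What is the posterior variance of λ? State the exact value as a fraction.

Total count: 44 + 36 + 9 + 11 + 7 + 4 + 38 + 13 + 7 + 12 = 181.
Total exposure: 6.5 + 5.5 + 5 + 1.5 + 4 + 2.5 + 7 + 5.5 + 3 + 5 = 45.5 days.
By Gamma–Poisson conjugacy, the posterior is Gamma(α + Σx, β + Σt) = Gamma(24 + 181, 13 + 45.5) = Gamma(205, 117/2).
Posterior variance = α'/β'² = 205/(13689/4) = 820/13689.

820/13689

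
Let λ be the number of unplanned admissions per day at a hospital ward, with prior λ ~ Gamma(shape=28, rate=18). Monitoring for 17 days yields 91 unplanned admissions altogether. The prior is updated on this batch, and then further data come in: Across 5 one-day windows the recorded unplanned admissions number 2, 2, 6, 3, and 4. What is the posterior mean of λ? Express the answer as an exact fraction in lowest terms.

Total count 91 over total exposure 17 days.
After the first batch: Gamma(28 + 91, 18 + 17) = Gamma(119, 35).
Total count: 2 + 2 + 6 + 3 + 4 = 17.
Total exposure: 5 days.
After the second batch: Gamma(119 + 17, 35 + 5) = Gamma(136, 40).
Posterior mean = α'/β' = 136/40 = 17/5.

17/5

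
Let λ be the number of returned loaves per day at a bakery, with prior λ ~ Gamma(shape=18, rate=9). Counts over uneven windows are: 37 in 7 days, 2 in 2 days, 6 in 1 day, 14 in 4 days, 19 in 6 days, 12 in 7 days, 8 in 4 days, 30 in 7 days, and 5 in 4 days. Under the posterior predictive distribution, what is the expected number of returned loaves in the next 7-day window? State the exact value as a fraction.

1057/51

Total count: 37 + 2 + 6 + 14 + 19 + 12 + 8 + 30 + 5 = 133.
Total exposure: 7 + 2 + 1 + 4 + 6 + 7 + 4 + 7 + 4 = 42 days.
Conjugate update: add total count to the shape and total exposure to the rate, giving Gamma(151, 51).
Predictive mean over a 7-day window = T·E[λ|data] = 7·151/51 = 1057/51.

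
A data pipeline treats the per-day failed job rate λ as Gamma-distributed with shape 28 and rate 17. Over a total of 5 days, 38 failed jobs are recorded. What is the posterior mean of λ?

Total count 38 over total exposure 5 days.
Posterior: α' = 28 + 38 = 66, β' = 17 + 5 = 22.
Posterior mean = α'/β' = 66/22 = 3.

3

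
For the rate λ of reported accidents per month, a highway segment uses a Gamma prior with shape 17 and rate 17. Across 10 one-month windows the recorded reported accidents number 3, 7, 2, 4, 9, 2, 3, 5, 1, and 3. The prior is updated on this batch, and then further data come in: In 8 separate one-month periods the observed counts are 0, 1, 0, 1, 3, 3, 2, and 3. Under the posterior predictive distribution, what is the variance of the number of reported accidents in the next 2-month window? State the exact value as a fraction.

Total count: 3 + 7 + 2 + 4 + 9 + 2 + 3 + 5 + 1 + 3 = 39.
Total exposure: 10 months.
After the first batch: Gamma(17 + 39, 17 + 10) = Gamma(56, 27).
Total count: 0 + 1 + 0 + 1 + 3 + 3 + 2 + 3 = 13.
Total exposure: 8 months.
After the second batch: Gamma(56 + 13, 27 + 8) = Gamma(69, 35).
The posterior predictive for a window of length T is Negative Binomial with variance T·α'·(β'+T)/β'² = 2·69·37/1225 = 5106/1225.

5106/1225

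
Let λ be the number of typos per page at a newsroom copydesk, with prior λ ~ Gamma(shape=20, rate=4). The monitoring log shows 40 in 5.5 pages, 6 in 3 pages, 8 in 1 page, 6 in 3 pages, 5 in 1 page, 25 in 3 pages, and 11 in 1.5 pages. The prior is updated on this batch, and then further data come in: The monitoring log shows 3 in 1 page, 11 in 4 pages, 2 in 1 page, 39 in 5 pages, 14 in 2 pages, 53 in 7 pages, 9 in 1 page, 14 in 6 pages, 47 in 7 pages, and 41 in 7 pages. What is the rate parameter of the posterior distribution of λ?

63

Total count: 40 + 6 + 8 + 6 + 5 + 25 + 11 = 101.
Total exposure: 5.5 + 3 + 1 + 3 + 1 + 3 + 1.5 = 18 pages.
After the first batch: Gamma(20 + 101, 4 + 18) = Gamma(121, 22).
Total count: 3 + 11 + 2 + 39 + 14 + 53 + 9 + 14 + 47 + 41 = 233.
Total exposure: 1 + 4 + 1 + 5 + 2 + 7 + 1 + 6 + 7 + 7 = 41 pages.
After the second batch: Gamma(121 + 233, 22 + 41) = Gamma(354, 63).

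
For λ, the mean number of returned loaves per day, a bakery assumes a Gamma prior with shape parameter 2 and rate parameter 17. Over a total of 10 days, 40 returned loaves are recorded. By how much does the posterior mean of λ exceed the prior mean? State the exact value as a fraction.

Total count 40 over total exposure 10 days.
Posterior: α' = 2 + 40 = 42, β' = 17 + 10 = 27.
Posterior mean = 42/27 = 14/9; prior mean = 2/17 = 2/17. Difference = 14/9 − 2/17 = 220/153.

220/153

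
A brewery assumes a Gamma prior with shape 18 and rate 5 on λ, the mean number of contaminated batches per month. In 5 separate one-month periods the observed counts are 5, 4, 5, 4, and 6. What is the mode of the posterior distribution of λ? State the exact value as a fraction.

Total count: 5 + 4 + 5 + 4 + 6 = 24.
Total exposure: 5 months.
By Gamma–Poisson conjugacy, the posterior is Gamma(α + Σx, β + Σt) = Gamma(18 + 24, 5 + 5) = Gamma(42, 10).
Posterior mode = (α'−1)/β' = 41/10.

41/10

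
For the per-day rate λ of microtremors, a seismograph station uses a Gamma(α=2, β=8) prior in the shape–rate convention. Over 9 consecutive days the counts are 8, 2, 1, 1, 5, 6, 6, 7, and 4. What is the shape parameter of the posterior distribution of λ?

42

Total count: 8 + 2 + 1 + 1 + 5 + 6 + 6 + 7 + 4 = 40.
Total exposure: 9 days.
Posterior: α' = 2 + 40 = 42, β' = 8 + 9 = 17.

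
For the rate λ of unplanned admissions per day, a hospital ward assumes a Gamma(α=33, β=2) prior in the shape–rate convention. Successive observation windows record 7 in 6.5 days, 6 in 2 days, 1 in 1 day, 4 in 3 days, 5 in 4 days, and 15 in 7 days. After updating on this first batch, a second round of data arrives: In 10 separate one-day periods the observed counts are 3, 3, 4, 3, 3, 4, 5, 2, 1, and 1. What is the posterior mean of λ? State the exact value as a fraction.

200/71

Total count: 7 + 6 + 1 + 4 + 5 + 15 = 38.
Total exposure: 6.5 + 2 + 1 + 3 + 4 + 7 = 23.5 days.
After the first batch: Gamma(33 + 38, 2 + 23.5) = Gamma(71, 51/2).
Total count: 3 + 3 + 4 + 3 + 3 + 4 + 5 + 2 + 1 + 1 = 29.
Total exposure: 10 days.
After the second batch: Gamma(71 + 29, 51/2 + 10) = Gamma(100, 71/2).
Posterior mean = α'/β' = 100/(71/2) = 200/71.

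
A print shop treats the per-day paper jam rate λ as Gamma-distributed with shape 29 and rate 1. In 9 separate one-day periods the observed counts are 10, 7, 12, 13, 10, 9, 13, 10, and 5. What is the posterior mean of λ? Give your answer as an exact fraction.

59/5

Total count: 10 + 7 + 12 + 13 + 10 + 9 + 13 + 10 + 5 = 89.
Total exposure: 9 days.
By Gamma–Poisson conjugacy, the posterior is Gamma(α + Σx, β + Σt) = Gamma(29 + 89, 1 + 9) = Gamma(118, 10).
Posterior mean = α'/β' = 118/10 = 59/5.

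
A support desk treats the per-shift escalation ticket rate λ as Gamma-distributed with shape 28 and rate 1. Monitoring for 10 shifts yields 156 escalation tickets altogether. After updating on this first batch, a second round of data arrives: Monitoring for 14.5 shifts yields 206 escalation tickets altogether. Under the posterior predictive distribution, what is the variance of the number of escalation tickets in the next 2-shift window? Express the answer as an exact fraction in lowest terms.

Total count 156 over total exposure 10 shifts.
After the first batch: Gamma(28 + 156, 1 + 10) = Gamma(184, 11).
Total count 206 over total exposure 14.5 shifts.
After the second batch: Gamma(184 + 206, 11 + 14.5) = Gamma(390, 51/2).
The posterior predictive for a window of length T is Negative Binomial with variance T·α'·(β'+T)/β'² = 2·390·(55/2)/(2601/4) = 28600/867.

28600/867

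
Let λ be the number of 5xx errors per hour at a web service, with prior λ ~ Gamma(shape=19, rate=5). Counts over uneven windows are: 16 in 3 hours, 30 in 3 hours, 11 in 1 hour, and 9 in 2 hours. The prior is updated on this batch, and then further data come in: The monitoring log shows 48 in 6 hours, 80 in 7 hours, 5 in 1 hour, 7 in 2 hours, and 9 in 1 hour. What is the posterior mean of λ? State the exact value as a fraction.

234/31

Total count: 16 + 30 + 11 + 9 = 66.
Total exposure: 3 + 3 + 1 + 2 = 9 hours.
After the first batch: Gamma(19 + 66, 5 + 9) = Gamma(85, 14).
Total count: 48 + 80 + 5 + 7 + 9 = 149.
Total exposure: 6 + 7 + 1 + 2 + 1 = 17 hours.
After the second batch: Gamma(85 + 149, 14 + 17) = Gamma(234, 31).
Posterior mean = α'/β' = 234/31.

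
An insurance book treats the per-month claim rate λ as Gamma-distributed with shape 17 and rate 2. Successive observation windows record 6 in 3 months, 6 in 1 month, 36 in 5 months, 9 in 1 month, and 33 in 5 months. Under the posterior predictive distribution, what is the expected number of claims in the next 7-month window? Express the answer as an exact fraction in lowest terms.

749/17

Total count: 6 + 6 + 36 + 9 + 33 = 90.
Total exposure: 3 + 1 + 5 + 1 + 5 = 15 months.
The Gamma prior is conjugate for the Poisson rate, so λ | data ~ Gamma(17+90, 2+15) = Gamma(107, 17).
Predictive mean over a 7-month window = T·E[λ|data] = 7·107/17 = 749/17.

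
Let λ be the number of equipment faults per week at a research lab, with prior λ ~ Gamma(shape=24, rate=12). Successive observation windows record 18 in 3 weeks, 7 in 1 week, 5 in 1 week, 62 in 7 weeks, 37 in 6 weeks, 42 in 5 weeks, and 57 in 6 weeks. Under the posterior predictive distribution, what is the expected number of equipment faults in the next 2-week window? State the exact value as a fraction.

Total count: 18 + 7 + 5 + 62 + 37 + 42 + 57 = 228.
Total exposure: 3 + 1 + 1 + 7 + 6 + 5 + 6 = 29 weeks.
The Gamma prior is conjugate for the Poisson rate, so λ | data ~ Gamma(24+228, 12+29) = Gamma(252, 41).
Predictive mean over a 2-week window = T·E[λ|data] = 2·252/41 = 504/41.

504/41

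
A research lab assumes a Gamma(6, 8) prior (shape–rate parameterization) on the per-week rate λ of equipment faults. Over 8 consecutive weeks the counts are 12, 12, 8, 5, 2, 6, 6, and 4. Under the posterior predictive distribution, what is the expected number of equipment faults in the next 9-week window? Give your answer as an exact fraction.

549/16

Total count: 12 + 12 + 8 + 5 + 2 + 6 + 6 + 4 = 55.
Total exposure: 8 weeks.
The Gamma prior is conjugate for the Poisson rate, so λ | data ~ Gamma(6+55, 8+8) = Gamma(61, 16).
Predictive mean over a 9-week window = T·E[λ|data] = 9·61/16 = 549/16.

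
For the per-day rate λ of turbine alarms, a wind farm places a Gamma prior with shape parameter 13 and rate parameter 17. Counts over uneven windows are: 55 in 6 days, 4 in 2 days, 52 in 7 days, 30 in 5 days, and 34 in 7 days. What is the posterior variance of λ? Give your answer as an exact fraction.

Total count: 55 + 4 + 52 + 30 + 34 = 175.
Total exposure: 6 + 2 + 7 + 5 + 7 = 27 days.
Gamma(α, β) with Poisson data over total exposure Σt gives posterior Gamma(α+Σx, β+Σt) = Gamma(188, 44).
Posterior variance = α'/β'² = 188/1936 = 47/484.

47/484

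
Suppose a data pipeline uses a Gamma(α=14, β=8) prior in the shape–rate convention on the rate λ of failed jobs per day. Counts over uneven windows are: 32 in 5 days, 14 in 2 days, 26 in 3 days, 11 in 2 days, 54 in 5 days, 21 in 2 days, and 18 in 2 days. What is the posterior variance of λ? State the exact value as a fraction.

190/841

Total count: 32 + 14 + 26 + 11 + 54 + 21 + 18 = 176.
Total exposure: 5 + 2 + 3 + 2 + 5 + 2 + 2 = 21 days.
The Gamma prior is conjugate for the Poisson rate, so λ | data ~ Gamma(14+176, 8+21) = Gamma(190, 29).
Posterior variance = α'/β'² = 190/841.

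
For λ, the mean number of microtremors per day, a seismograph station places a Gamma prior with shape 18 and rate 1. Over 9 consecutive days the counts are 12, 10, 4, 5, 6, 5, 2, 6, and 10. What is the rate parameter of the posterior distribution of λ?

Total count: 12 + 10 + 4 + 5 + 6 + 5 + 2 + 6 + 10 = 60.
Total exposure: 9 days.
By Gamma–Poisson conjugacy, the posterior is Gamma(α + Σx, β + Σt) = Gamma(18 + 60, 1 + 9) = Gamma(78, 10).

10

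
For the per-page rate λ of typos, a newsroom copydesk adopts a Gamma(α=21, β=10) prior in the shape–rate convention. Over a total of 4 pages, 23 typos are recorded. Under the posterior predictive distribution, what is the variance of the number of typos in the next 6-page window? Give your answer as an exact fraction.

1320/49

Total count 23 over total exposure 4 pages.
Posterior: α' = 21 + 23 = 44, β' = 10 + 4 = 14.
The posterior predictive for a window of length T is Negative Binomial with variance T·α'·(β'+T)/β'² = 6·44·20/196 = 1320/49.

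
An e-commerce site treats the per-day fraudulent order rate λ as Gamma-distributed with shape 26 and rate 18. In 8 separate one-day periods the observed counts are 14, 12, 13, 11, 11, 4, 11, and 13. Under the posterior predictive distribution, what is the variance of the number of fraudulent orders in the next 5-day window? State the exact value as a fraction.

17825/676

Total count: 14 + 12 + 13 + 11 + 11 + 4 + 11 + 13 = 89.
Total exposure: 8 days.
The Gamma prior is conjugate for the Poisson rate, so λ | data ~ Gamma(26+89, 18+8) = Gamma(115, 26).
The posterior predictive for a window of length T is Negative Binomial with variance T·α'·(β'+T)/β'² = 5·115·31/676 = 17825/676.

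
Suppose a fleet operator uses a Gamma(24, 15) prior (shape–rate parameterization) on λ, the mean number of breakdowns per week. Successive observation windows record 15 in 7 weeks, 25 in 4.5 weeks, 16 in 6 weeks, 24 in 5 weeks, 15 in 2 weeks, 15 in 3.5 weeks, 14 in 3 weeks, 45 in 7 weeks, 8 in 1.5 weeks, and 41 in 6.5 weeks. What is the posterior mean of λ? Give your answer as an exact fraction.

Total count: 15 + 25 + 16 + 24 + 15 + 15 + 14 + 45 + 8 + 41 = 218.
Total exposure: 7 + 4.5 + 6 + 5 + 2 + 3.5 + 3 + 7 + 1.5 + 6.5 = 46 weeks.
Posterior: α' = 24 + 218 = 242, β' = 15 + 46 = 61.
Posterior mean = α'/β' = 242/61.

242/61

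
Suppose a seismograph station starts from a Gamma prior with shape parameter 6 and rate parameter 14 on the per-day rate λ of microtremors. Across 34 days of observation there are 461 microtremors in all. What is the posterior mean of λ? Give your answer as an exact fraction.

Total count 461 over total exposure 34 days.
The Gamma prior is conjugate for the Poisson rate, so λ | data ~ Gamma(6+461, 14+34) = Gamma(467, 48).
Posterior mean = α'/β' = 467/48.

467/48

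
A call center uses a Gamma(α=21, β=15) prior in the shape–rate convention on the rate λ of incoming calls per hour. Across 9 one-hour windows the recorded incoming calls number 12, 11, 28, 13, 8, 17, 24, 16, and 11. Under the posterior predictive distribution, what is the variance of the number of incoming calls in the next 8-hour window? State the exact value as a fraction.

Total count: 12 + 11 + 28 + 13 + 8 + 17 + 24 + 16 + 11 = 140.
Total exposure: 9 hours.
Gamma(α, β) with Poisson data over total exposure Σt gives posterior Gamma(α+Σx, β+Σt) = Gamma(161, 24).
The posterior predictive for a window of length T is Negative Binomial with variance T·α'·(β'+T)/β'² = 8·161·32/576 = 644/9.

644/9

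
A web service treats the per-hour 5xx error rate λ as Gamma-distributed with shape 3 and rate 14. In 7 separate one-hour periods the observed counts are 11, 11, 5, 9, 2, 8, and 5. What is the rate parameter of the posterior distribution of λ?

Total count: 11 + 11 + 5 + 9 + 2 + 8 + 5 = 51.
Total exposure: 7 hours.
By Gamma–Poisson conjugacy, the posterior is Gamma(α + Σx, β + Σt) = Gamma(3 + 51, 14 + 7) = Gamma(54, 21).

21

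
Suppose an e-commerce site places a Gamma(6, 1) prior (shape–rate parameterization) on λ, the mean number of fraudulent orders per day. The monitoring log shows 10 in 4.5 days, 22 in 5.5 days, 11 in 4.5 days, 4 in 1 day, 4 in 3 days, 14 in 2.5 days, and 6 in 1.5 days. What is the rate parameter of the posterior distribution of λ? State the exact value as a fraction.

Total count: 10 + 22 + 11 + 4 + 4 + 14 + 6 = 71.
Total exposure: 4.5 + 5.5 + 4.5 + 1 + 3 + 2.5 + 1.5 = 22.5 days.
The Gamma prior is conjugate for the Poisson rate, so λ | data ~ Gamma(6+71, 1+22.5) = Gamma(77, 47/2).

47/2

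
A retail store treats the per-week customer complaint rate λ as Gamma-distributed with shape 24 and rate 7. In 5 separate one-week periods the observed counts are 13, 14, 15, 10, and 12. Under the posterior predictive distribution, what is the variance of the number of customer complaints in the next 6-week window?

Total count: 13 + 14 + 15 + 10 + 12 = 64.
Total exposure: 5 weeks.
Gamma(α, β) with Poisson data over total exposure Σt gives posterior Gamma(α+Σx, β+Σt) = Gamma(88, 12).
The posterior predictive for a window of length T is Negative Binomial with variance T·α'·(β'+T)/β'² = 6·88·18/144 = 66.

66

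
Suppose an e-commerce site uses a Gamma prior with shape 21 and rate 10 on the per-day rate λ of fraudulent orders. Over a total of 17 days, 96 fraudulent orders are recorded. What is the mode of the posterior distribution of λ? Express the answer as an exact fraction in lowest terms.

116/27

Total count 96 over total exposure 17 days.
The Gamma prior is conjugate for the Poisson rate, so λ | data ~ Gamma(21+96, 10+17) = Gamma(117, 27).
Posterior mode = (α'−1)/β' = 116/27.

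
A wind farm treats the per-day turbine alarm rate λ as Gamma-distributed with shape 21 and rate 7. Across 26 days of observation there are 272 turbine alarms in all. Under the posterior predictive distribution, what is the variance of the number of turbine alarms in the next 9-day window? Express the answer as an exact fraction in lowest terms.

Total count 272 over total exposure 26 days.
Posterior: α' = 21 + 272 = 293, β' = 7 + 26 = 33.
The posterior predictive for a window of length T is Negative Binomial with variance T·α'·(β'+T)/β'² = 9·293·42/1089 = 12306/121.

12306/121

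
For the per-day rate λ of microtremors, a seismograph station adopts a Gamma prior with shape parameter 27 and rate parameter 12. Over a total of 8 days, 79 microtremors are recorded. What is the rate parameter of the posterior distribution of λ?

20

Total count 79 over total exposure 8 days.
By Gamma–Poisson conjugacy, the posterior is Gamma(α + Σx, β + Σt) = Gamma(27 + 79, 12 + 8) = Gamma(106, 20).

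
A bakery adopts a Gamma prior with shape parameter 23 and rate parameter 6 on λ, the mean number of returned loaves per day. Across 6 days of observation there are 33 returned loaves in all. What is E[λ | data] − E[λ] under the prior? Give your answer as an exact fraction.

5/6

Total count 33 over total exposure 6 days.
Conjugate update: add total count to the shape and total exposure to the rate, giving Gamma(56, 12).
Posterior mean = 56/12 = 14/3; prior mean = 23/6 = 23/6. Difference = 14/3 − 23/6 = 5/6.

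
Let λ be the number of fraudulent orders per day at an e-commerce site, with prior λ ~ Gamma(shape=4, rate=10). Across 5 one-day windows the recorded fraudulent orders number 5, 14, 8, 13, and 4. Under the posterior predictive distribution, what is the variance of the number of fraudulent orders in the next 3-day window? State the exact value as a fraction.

288/25

Total count: 5 + 14 + 8 + 13 + 4 = 44.
Total exposure: 5 days.
The Gamma prior is conjugate for the Poisson rate, so λ | data ~ Gamma(4+44, 10+5) = Gamma(48, 15).
The posterior predictive for a window of length T is Negative Binomial with variance T·α'·(β'+T)/β'² = 3·48·18/225 = 288/25.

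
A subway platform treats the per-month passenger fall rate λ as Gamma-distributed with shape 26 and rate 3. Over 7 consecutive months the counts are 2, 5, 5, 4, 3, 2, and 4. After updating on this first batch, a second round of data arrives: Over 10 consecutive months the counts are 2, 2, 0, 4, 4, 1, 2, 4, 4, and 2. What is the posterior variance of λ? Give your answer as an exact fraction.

19/100

Total count: 2 + 5 + 5 + 4 + 3 + 2 + 4 = 25.
Total exposure: 7 months.
After the first batch: Gamma(26 + 25, 3 + 7) = Gamma(51, 10).
Total count: 2 + 2 + 0 + 4 + 4 + 1 + 2 + 4 + 4 + 2 = 25.
Total exposure: 10 months.
After the second batch: Gamma(51 + 25, 10 + 10) = Gamma(76, 20).
Posterior variance = α'/β'² = 76/400 = 19/100.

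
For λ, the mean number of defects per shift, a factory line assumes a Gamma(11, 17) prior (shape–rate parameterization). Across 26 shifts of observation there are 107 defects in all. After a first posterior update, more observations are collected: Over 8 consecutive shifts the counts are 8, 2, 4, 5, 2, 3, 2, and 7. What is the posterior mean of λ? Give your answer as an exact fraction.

151/51

Total count 107 over total exposure 26 shifts.
After the first batch: Gamma(11 + 107, 17 + 26) = Gamma(118, 43).
Total count: 8 + 2 + 4 + 5 + 2 + 3 + 2 + 7 = 33.
Total exposure: 8 shifts.
After the second batch: Gamma(118 + 33, 43 + 8) = Gamma(151, 51).
Posterior mean = α'/β' = 151/51.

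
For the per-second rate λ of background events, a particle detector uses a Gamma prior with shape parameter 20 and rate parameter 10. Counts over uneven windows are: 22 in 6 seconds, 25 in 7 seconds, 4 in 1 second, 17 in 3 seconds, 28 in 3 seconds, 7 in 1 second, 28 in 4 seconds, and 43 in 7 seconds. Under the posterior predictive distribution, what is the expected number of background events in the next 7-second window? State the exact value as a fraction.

97/3

Total count: 22 + 25 + 4 + 17 + 28 + 7 + 28 + 43 = 174.
Total exposure: 6 + 7 + 1 + 3 + 3 + 1 + 4 + 7 = 32 seconds.
By Gamma–Poisson conjugacy, the posterior is Gamma(α + Σx, β + Σt) = Gamma(20 + 174, 10 + 32) = Gamma(194, 42).
Predictive mean over a 7-second window = T·E[λ|data] = 7·194/42 = 97/3.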